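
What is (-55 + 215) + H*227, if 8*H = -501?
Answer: -112447/8 ≈ -14056.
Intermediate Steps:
H = -501/8 (H = (1/8)*(-501) = -501/8 ≈ -62.625)
(-55 + 215) + H*227 = (-55 + 215) - 501/8*227 = 160 - 113727/8 = -112447/8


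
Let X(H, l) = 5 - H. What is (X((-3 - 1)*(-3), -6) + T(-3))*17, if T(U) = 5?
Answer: -34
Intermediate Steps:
(X((-3 - 1)*(-3), -6) + T(-3))*17 = ((5 - (-3 - 1)*(-3)) + 5)*17 = ((5 - (-4)*(-3)) + 5)*17 = ((5 - 1*12) + 5)*17 = ((5 - 12) + 5)*17 = (-7 + 5)*17 = -2*17 = -34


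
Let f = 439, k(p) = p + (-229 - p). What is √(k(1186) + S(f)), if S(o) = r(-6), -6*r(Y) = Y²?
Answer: I*√235 ≈ 15.33*I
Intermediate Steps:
k(p) = -229
r(Y) = -Y²/6
S(o) = -6 (S(o) = -⅙*(-6)² = -⅙*36 = -6)
√(k(1186) + S(f)) = √(-229 - 6) = √(-235) = I*√235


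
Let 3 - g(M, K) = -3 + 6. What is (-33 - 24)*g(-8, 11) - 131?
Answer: -131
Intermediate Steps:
g(M, K) = 0 (g(M, K) = 3 - (-3 + 6) = 3 - 1*3 = 3 - 3 = 0)
(-33 - 24)*g(-8, 11) - 131 = (-33 - 24)*0 - 131 = -57*0 - 131 = 0 - 131 = -131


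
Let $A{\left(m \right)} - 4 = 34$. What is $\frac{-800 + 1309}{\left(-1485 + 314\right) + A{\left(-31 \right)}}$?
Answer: $- \frac{509}{1133} \approx -0.44925$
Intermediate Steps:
$A{\left(m \right)} = 38$ ($A{\left(m \right)} = 4 + 34 = 38$)
$\frac{-800 + 1309}{\left(-1485 + 314\right) + A{\left(-31 \right)}} = \frac{-800 + 1309}{\left(-1485 + 314\right) + 38} = \frac{509}{-1171 + 38} = \frac{509}{-1133} = 509 \left(- \frac{1}{1133}\right) = - \frac{509}{1133}$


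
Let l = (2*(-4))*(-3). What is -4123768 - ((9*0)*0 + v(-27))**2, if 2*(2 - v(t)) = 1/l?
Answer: -9501170497/2304 ≈ -4.1238e+6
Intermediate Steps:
l = 24 (l = -8*(-3) = 24)
v(t) = 95/48 (v(t) = 2 - 1/2/24 = 2 - 1/2*1/24 = 2 - 1/48 = 95/48)
-4123768 - ((9*0)*0 + v(-27))**2 = -4123768 - ((9*0)*0 + 95/48)**2 = -4123768 - (0*0 + 95/48)**2 = -4123768 - (0 + 95/48)**2 = -4123768 - (95/48)**2 = -4123768 - 1*9025/2304 = -4123768 - 9025/2304 = -9501170497/2304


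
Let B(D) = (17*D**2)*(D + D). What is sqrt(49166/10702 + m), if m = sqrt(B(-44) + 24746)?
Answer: sqrt(131543633 + 28633201*I*sqrt(2871510))/5351 ≈ 29.147 + 29.069*I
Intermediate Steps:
B(D) = 34*D**3 (B(D) = (17*D**2)*(2*D) = 34*D**3)
m = I*sqrt(2871510) (m = sqrt(34*(-44)**3 + 24746) = sqrt(34*(-85184) + 24746) = sqrt(-2896256 + 24746) = sqrt(-2871510) = I*sqrt(2871510) ≈ 1694.6*I)
sqrt(49166/10702 + m) = sqrt(49166/10702 + I*sqrt(2871510)) = sqrt(49166*(1/10702) + I*sqrt(2871510)) = sqrt(24583/5351 + I*sqrt(2871510))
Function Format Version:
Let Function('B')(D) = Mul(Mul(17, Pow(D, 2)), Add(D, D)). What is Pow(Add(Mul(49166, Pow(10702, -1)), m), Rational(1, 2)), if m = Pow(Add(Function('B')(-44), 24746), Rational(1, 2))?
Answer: Mul(Rational(1, 5351), Pow(Add(131543633, Mul(28633201, I, Pow(2871510, Rational(1, 2)))), Rational(1, 2))) ≈ Add(29.147, Mul(29.069, I))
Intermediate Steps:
Function('B')(D) = Mul(34, Pow(D, 3)) (Function('B')(D) = Mul(Mul(17, Pow(D, 2)), Mul(2, D)) = Mul(34, Pow(D, 3)))
m = Mul(I, Pow(2871510, Rational(1, 2))) (m = Pow(Add(Mul(34, Pow(-44, 3)), 24746), Rational(1, 2)) = Pow(Add(Mul(34, -85184), 24746), Rational(1, 2)) = Pow(Add(-2896256, 24746), Rational(1, 2)) = Pow(-2871510, Rational(1, 2)) = Mul(I, Pow(2871510, Rational(1, 2))) ≈ Mul(1694.6, I))
Pow(Add(Mul(49166, Pow(10702, -1)), m), Rational(1, 2)) = Pow(Add(Mul(49166, Pow(10702, -1)), Mul(I, Pow(2871510, Rational(1, 2)))), Rational(1, 2)) = Pow(Add(Mul(49166, Rational(1, 10702)), Mul(I, Pow(2871510, Rational(1, 2)))), Rational(1, 2)) = Pow(Add(Rational(24583, 5351), Mul(I, Pow(2871510, Rational(1, 2)))), Rational(1, 2))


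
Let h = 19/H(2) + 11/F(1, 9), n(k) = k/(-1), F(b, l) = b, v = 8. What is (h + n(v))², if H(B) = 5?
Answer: 1156/25 ≈ 46.240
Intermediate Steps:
n(k) = -k (n(k) = k*(-1) = -k)
h = 74/5 (h = 19/5 + 11/1 = 19*(⅕) + 11*1 = 19/5 + 11 = 74/5 ≈ 14.800)
(h + n(v))² = (74/5 - 1*8)² = (74/5 - 8)² = (34/5)² = 1156/25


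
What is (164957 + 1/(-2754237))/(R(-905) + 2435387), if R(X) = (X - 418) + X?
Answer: 454330672808/6701496544683 ≈ 0.067795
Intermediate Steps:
R(X) = -418 + 2*X (R(X) = (-418 + X) + X = -418 + 2*X)
(164957 + 1/(-2754237))/(R(-905) + 2435387) = (164957 + 1/(-2754237))/((-418 + 2*(-905)) + 2435387) = (164957 - 1/2754237)/((-418 - 1810) + 2435387) = 454330672808/(2754237*(-2228 + 2435387)) = (454330672808/2754237)/2433159 = (454330672808/2754237)*(1/2433159) = 454330672808/6701496544683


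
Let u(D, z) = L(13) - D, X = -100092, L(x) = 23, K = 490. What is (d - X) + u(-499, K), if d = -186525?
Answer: -85911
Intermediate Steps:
u(D, z) = 23 - D
(d - X) + u(-499, K) = (-186525 - 1*(-100092)) + (23 - 1*(-499)) = (-186525 + 100092) + (23 + 499) = -86433 + 522 = -85911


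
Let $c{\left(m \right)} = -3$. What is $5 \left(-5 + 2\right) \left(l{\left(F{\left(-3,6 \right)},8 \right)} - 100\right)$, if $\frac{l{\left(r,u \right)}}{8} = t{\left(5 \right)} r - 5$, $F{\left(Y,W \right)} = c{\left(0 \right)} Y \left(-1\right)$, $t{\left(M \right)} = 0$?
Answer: $2100$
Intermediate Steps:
$F{\left(Y,W \right)} = 3 Y$ ($F{\left(Y,W \right)} = - 3 Y \left(-1\right) = 3 Y$)
$l{\left(r,u \right)} = -40$ ($l{\left(r,u \right)} = 8 \left(0 r - 5\right) = 8 \left(0 - 5\right) = 8 \left(-5\right) = -40$)
$5 \left(-5 + 2\right) \left(l{\left(F{\left(-3,6 \right)},8 \right)} - 100\right) = 5 \left(-5 + 2\right) \left(-40 - 100\right) = 5 \left(-3\right) \left(-140\right) = \left(-15\right) \left(-140\right) = 2100$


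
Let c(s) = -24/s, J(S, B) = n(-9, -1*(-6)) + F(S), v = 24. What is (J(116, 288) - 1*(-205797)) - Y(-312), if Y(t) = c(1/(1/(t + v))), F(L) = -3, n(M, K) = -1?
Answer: 2469515/12 ≈ 2.0579e+5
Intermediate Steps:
J(S, B) = -4 (J(S, B) = -1 - 3 = -4)
Y(t) = -24/(24 + t) (Y(t) = -24/(t + 24) = -24/(24 + t))
(J(116, 288) - 1*(-205797)) - Y(-312) = (-4 - 1*(-205797)) - (-24)/(24 - 312) = (-4 + 205797) - (-24)/(-288) = 205793 - (-24)*(-1)/288 = 205793 - 1*1/12 = 205793 - 1/12 = 2469515/12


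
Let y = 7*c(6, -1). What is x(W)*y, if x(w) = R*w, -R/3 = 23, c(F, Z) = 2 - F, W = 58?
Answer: 112056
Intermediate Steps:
y = -28 (y = 7*(2 - 1*6) = 7*(2 - 6) = 7*(-4) = -28)
R = -69 (R = -3*23 = -69)
x(w) = -69*w
x(W)*y = -69*58*(-28) = -4002*(-28) = 112056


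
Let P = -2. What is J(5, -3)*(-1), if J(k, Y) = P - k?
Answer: 7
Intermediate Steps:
J(k, Y) = -2 - k
J(5, -3)*(-1) = (-2 - 1*5)*(-1) = (-2 - 5)*(-1) = -7*(-1) = 7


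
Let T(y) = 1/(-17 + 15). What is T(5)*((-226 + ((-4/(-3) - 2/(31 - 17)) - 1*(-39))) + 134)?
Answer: 544/21 ≈ 25.905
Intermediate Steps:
T(y) = -½ (T(y) = 1/(-2) = -½)
T(5)*((-226 + ((-4/(-3) - 2/(31 - 17)) - 1*(-39))) + 134) = -((-226 + ((-4/(-3) - 2/(31 - 17)) - 1*(-39))) + 134)/2 = -((-226 + ((-4*(-⅓) - 2/14) + 39)) + 134)/2 = -((-226 + ((4/3 - 2*1/14) + 39)) + 134)/2 = -((-226 + ((4/3 - ⅐) + 39)) + 134)/2 = -((-226 + (25/21 + 39)) + 134)/2 = -((-226 + 844/21) + 134)/2 = -(-3902/21 + 134)/2 = -½*(-1088/21) = 544/21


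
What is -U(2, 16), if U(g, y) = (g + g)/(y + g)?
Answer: -2/9 ≈ -0.22222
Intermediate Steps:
U(g, y) = 2*g/(g + y) (U(g, y) = (2*g)/(g + y) = 2*g/(g + y))
-U(2, 16) = -2*2/(2 + 16) = -2*2/18 = -1*2/9 = -2/9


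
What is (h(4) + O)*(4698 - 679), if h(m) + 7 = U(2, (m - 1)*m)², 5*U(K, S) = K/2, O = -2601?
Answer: -262034781/25 ≈ -1.0481e+7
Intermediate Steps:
U(K, S) = K/10 (U(K, S) = (K/2)/5 = K/10)
h(m) = -174/25 (h(m) = -7 + ((⅒)*2)² = -7 + (⅕)² = -7 + 1/25 = -174/25)
(h(4) + O)*(4698 - 679) = (-174/25 - 2601)*(4698 - 679) = -65199/25*4019 = -262034781/25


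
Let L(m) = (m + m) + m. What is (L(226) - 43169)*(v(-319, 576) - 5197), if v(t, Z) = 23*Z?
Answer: -342095041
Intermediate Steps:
L(m) = 3*m (L(m) = 2*m + m = 3*m)
(L(226) - 43169)*(v(-319, 576) - 5197) = (3*226 - 43169)*(23*576 - 5197) = (678 - 43169)*(13248 - 5197) = -42491*8051 = -342095041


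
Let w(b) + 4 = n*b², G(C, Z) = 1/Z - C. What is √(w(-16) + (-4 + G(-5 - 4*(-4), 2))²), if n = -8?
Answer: I*√7367/2 ≈ 42.916*I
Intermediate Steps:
w(b) = -4 - 8*b²
√(w(-16) + (-4 + G(-5 - 4*(-4), 2))²) = √((-4 - 8*(-16)²) + (-4 + (1/2 - (-5 - 4*(-4))))²) = √((-4 - 8*256) + (-4 + (½ - (-5 + 16)))²) = √((-4 - 2048) + (-4 + (½ - 1*11))²) = √(-2052 + (-4 + (½ - 11))²) = √(-2052 + (-4 - 21/2)²) = √(-2052 + (-29/2)²) = √(-2052 + 841/4) = √(-7367/4) = I*√7367/2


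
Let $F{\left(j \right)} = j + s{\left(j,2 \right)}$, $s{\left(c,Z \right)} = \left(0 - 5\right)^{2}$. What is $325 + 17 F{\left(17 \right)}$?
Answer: $1039$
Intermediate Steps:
$s{\left(c,Z \right)} = 25$ ($s{\left(c,Z \right)} = \left(-5\right)^{2} = 25$)
$F{\left(j \right)} = 25 + j$ ($F{\left(j \right)} = j + 25 = 25 + j$)
$325 + 17 F{\left(17 \right)} = 325 + 17 \left(25 + 17\right) = 325 + 17 \cdot 42 = 325 + 714 = 1039$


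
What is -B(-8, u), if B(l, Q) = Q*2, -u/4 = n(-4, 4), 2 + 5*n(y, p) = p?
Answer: 16/5 ≈ 3.2000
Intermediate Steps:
n(y, p) = -⅖ + p/5
u = -8/5 (u = -4*(-⅖ + (⅕)*4) = -4*(-⅖ + ⅘) = -4*⅖ = -8/5 ≈ -1.6000)
B(l, Q) = 2*Q
-B(-8, u) = -2*(-8)/5 = -1*(-16/5) = 16/5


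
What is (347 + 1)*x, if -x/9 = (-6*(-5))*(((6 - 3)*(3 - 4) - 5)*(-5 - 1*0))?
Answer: -3758400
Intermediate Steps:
x = -10800 (x = -9*(-6*(-5))*((6 - 3)*(3 - 4) - 5)*(-5 - 1*0) = -270*(3*(-1) - 5)*(-5 + 0) = -270*(-3 - 5)*(-5) = -270*(-8*(-5)) = -270*40 = -9*1200 = -10800)
(347 + 1)*x = (347 + 1)*(-10800) = 348*(-10800) = -3758400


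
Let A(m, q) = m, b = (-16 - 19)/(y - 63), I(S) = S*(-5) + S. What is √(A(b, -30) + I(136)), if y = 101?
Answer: I*√786866/38 ≈ 23.344*I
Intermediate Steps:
I(S) = -4*S (I(S) = -5*S + S = -4*S)
b = -35/38 (b = (-16 - 19)/(101 - 63) = -35/38 ≈ -0.92105)
√(A(b, -30) + I(136)) = √(-35/38 - 4*136) = √(-35/38 - 544) = √(-20707/38) = I*√786866/38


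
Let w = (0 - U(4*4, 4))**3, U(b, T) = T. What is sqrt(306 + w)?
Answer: 11*sqrt(2) ≈ 15.556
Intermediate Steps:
w = -64 (w = (0 - 1*4)**3 = (0 - 4)**3 = (-4)**3 = -64)
sqrt(306 + w) = sqrt(306 - 64) = sqrt(242) = 11*sqrt(2)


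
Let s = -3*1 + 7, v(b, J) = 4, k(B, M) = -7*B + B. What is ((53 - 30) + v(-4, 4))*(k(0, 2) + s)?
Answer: 108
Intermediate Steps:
k(B, M) = -6*B
s = 4 (s = -3 + 7 = 4)
((53 - 30) + v(-4, 4))*(k(0, 2) + s) = ((53 - 30) + 4)*(-6*0 + 4) = (23 + 4)*(0 + 4) = 27*4 = 108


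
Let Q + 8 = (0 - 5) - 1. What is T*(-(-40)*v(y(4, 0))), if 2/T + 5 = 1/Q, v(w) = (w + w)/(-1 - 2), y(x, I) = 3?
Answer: 2240/71 ≈ 31.549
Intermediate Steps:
Q = -14 (Q = -8 + ((0 - 5) - 1) = -8 + (-5 - 1) = -8 - 6 = -14)
v(w) = -2*w/3 (v(w) = (2*w)/(-3) = (2*w)*(-1/3) = -2*w/3)
T = -28/71 (T = 2/(-5 + 1/(-14)) = 2/(-5 - 1/14) = 2/(-71/14) = 2*(-14/71) = -28/71 ≈ -0.39437)
T*(-(-40)*v(y(4, 0))) = -(-28)*(-(-80)*3/3)/71 = -(-28)*(-40*(-2))/71 = -(-28)*80/71 = -28/71*(-80) = 2240/71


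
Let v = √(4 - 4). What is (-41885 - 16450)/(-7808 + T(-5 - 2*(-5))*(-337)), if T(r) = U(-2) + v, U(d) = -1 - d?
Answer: 3889/543 ≈ 7.1621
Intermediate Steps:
v = 0 (v = √0 = 0)
T(r) = 1 (T(r) = (-1 - 1*(-2)) + 0 = (-1 + 2) + 0 = 1 + 0 = 1)
(-41885 - 16450)/(-7808 + T(-5 - 2*(-5))*(-337)) = (-41885 - 16450)/(-7808 + 1*(-337)) = -58335/(-7808 - 337) = -58335/(-8145) = -58335*(-1/8145) = 3889/543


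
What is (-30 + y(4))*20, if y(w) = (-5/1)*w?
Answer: -1000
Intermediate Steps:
y(w) = -5*w (y(w) = (-5*1)*w = -5*w)
(-30 + y(4))*20 = (-30 - 5*4)*20 = (-30 - 20)*20 = -50*20 = -1000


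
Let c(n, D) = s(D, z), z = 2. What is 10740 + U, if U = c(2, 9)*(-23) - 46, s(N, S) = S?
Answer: 10648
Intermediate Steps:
c(n, D) = 2
U = -92 (U = 2*(-23) - 46 = -46 - 46 = -92)
10740 + U = 10740 - 92 = 10648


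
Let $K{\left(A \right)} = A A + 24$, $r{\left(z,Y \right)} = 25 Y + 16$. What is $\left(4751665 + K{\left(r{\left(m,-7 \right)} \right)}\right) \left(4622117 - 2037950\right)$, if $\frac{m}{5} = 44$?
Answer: $12344488233990$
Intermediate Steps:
$m = 220$ ($m = 5 \cdot 44 = 220$)
$r{\left(z,Y \right)} = 16 + 25 Y$
$K{\left(A \right)} = 24 + A^{2}$ ($K{\left(A \right)} = A^{2} + 24 = 24 + A^{2}$)
$\left(4751665 + K{\left(r{\left(m,-7 \right)} \right)}\right) \left(4622117 - 2037950\right) = \left(4751665 + \left(24 + \left(16 + 25 \left(-7\right)\right)^{2}\right)\right) \left(4622117 - 2037950\right) = \left(4751665 + \left(24 + \left(16 - 175\right)^{2}\right)\right) 2584167 = \left(4751665 + \left(24 + \left(-159\right)^{2}\right)\right) 2584167 = \left(4751665 + \left(24 + 25281\right)\right) 2584167 = \left(4751665 + 25305\right) 2584167 = 4776970 \cdot 2584167 = 12344488233990$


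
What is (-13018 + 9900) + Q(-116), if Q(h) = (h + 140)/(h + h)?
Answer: -90425/29 ≈ -3118.1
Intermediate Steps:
Q(h) = (140 + h)/(2*h) (Q(h) = (140 + h)/((2*h)) = (140 + h)*(1/(2*h)) = (140 + h)/(2*h))
(-13018 + 9900) + Q(-116) = (-13018 + 9900) + (½)*(140 - 116)/(-116) = -3118 + (½)*(-1/116)*24 = -3118 - 3/29 = -90425/29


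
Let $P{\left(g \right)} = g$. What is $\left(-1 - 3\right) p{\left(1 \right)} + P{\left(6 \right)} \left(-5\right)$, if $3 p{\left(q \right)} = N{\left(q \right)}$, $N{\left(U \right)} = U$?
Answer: $- \frac{94}{3} \approx -31.333$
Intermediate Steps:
$p{\left(q \right)} = \frac{q}{3}$
$\left(-1 - 3\right) p{\left(1 \right)} + P{\left(6 \right)} \left(-5\right) = \left(-1 - 3\right) \frac{1}{3} \cdot 1 + 6 \left(-5\right) = \left(-1 - 3\right) \frac{1}{3} - 30 = \left(-4\right) \frac{1}{3} - 30 = - \frac{4}{3} - 30 = - \frac{94}{3}$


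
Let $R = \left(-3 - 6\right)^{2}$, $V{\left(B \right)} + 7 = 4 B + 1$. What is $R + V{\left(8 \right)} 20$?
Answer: $601$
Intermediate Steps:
$V{\left(B \right)} = -6 + 4 B$ ($V{\left(B \right)} = -7 + \left(4 B + 1\right) = -7 + \left(1 + 4 B\right) = -6 + 4 B$)
$R = 81$ ($R = \left(-9\right)^{2} = 81$)
$R + V{\left(8 \right)} 20 = 81 + \left(-6 + 4 \cdot 8\right) 20 = 81 + \left(-6 + 32\right) 20 = 81 + 26 \cdot 20 = 81 + 520 = 601$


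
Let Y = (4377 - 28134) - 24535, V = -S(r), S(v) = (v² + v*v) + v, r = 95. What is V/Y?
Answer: 18145/48292 ≈ 0.37574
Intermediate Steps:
S(v) = v + 2*v² (S(v) = (v² + v²) + v = 2*v² + v = v + 2*v²)
V = -18145 (V = -95*(1 + 2*95) = -95*(1 + 190) = -95*191 = -1*18145 = -18145)
Y = -48292 (Y = -23757 - 24535 = -48292)
V/Y = -18145/(-48292) = -18145*(-1/48292) = 18145/48292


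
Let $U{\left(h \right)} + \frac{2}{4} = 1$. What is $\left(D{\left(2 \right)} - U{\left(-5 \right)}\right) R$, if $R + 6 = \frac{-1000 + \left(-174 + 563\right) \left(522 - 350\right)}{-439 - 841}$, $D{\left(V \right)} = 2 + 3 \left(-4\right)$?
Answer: $\frac{386337}{640} \approx 603.65$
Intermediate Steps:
$U{\left(h \right)} = \frac{1}{2}$ ($U{\left(h \right)} = - \frac{1}{2} + 1 = \frac{1}{2}$)
$D{\left(V \right)} = -10$ ($D{\left(V \right)} = 2 - 12 = -10$)
$R = - \frac{18397}{320}$ ($R = -6 + \frac{-1000 + \left(-174 + 563\right) \left(522 - 350\right)}{-439 - 841} = -6 + \frac{-1000 + 389 \cdot 172}{-1280} = -6 + \left(-1000 + 66908\right) \left(- \frac{1}{1280}\right) = -6 + 65908 \left(- \frac{1}{1280}\right) = -6 - \frac{16477}{320} = - \frac{18397}{320} \approx -57.491$)
$\left(D{\left(2 \right)} - U{\left(-5 \right)}\right) R = \left(-10 - \frac{1}{2}\right) \left(- \frac{18397}{320}\right) = \left(- \frac{21}{2}\right) \left(- \frac{18397}{320}\right) = \frac{386337}{640}$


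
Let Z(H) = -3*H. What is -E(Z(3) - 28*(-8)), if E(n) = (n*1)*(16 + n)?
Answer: -49665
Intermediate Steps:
E(n) = n*(16 + n)
-E(Z(3) - 28*(-8)) = -(-3*3 - 28*(-8))*(16 + (-3*3 - 28*(-8))) = -(-9 + 224)*(16 + (-9 + 224)) = -215*(16 + 215) = -215*231 = -1*49665 = -49665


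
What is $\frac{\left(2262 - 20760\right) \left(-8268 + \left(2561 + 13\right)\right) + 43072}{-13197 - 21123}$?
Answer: $- \frac{26342671}{8580} \approx -3070.2$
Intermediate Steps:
$\frac{\left(2262 - 20760\right) \left(-8268 + \left(2561 + 13\right)\right) + 43072}{-13197 - 21123} = \frac{- 18498 \left(-8268 + 2574\right) + 43072}{-34320} = \left(\left(-18498\right) \left(-5694\right) + 43072\right) \left(- \frac{1}{34320}\right) = \left(105327612 + 43072\right) \left(- \frac{1}{34320}\right) = 105370684 \left(- \frac{1}{34320}\right) = - \frac{26342671}{8580}$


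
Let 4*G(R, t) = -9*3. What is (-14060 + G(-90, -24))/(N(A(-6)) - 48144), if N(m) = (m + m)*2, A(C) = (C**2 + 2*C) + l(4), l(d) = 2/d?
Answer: 56267/192184 ≈ 0.29278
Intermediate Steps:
G(R, t) = -27/4 (G(R, t) = (-9*3)/4 = (1/4)*(-27) = -27/4)
A(C) = 1/2 + C**2 + 2*C (A(C) = (C**2 + 2*C) + 2/4 = (C**2 + 2*C) + 2*(1/4) = (C**2 + 2*C) + 1/2 = 1/2 + C**2 + 2*C)
N(m) = 4*m (N(m) = (2*m)*2 = 4*m)
(-14060 + G(-90, -24))/(N(A(-6)) - 48144) = (-14060 - 27/4)/(4*(1/2 + (-6)**2 + 2*(-6)) - 48144) = -56267/(4*(4*(1/2 + 36 - 12) - 48144)) = -56267/(4*(4*(49/2) - 48144)) = -56267/(4*(98 - 48144)) = -56267/4/(-48046) = -56267/4*(-1/48046) = 56267/192184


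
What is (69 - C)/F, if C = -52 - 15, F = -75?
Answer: -136/75 ≈ -1.8133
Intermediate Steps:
C = -67
(69 - C)/F = (69 - 1*(-67))/(-75) = (69 + 67)*(-1/75) = 136*(-1/75) = -136/75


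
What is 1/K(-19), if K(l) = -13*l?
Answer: 1/247 ≈ 0.0040486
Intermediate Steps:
1/K(-19) = 1/(-13*(-19)) = 1/247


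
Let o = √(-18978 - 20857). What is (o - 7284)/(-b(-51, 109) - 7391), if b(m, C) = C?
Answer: 607/625 - I*√39835/7500 ≈ 0.9712 - 0.026612*I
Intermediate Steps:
o = I*√39835 (o = √(-39835) = I*√39835 ≈ 199.59*I)
(o - 7284)/(-b(-51, 109) - 7391) = (I*√39835 - 7284)/(-1*109 - 7391) = (-7284 + I*√39835)/(-109 - 7391) = (-7284 + I*√39835)/(-7500) = (-7284 + I*√39835)*(-1/7500) = 607/625 - I*√39835/7500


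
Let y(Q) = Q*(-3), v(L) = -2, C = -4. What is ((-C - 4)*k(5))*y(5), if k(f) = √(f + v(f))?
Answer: 0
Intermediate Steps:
y(Q) = -3*Q
k(f) = √(-2 + f) (k(f) = √(f - 2) = √(-2 + f))
((-C - 4)*k(5))*y(5) = ((-1*(-4) - 4)*√(-2 + 5))*(-3*5) = ((4 - 4)*√3)*(-15) = (0*√3)*(-15) = 0*(-15) = 0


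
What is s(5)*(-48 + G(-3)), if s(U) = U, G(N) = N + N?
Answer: -270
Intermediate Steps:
G(N) = 2*N
s(5)*(-48 + G(-3)) = 5*(-48 + 2*(-3)) = 5*(-48 - 6) = 5*(-54) = -270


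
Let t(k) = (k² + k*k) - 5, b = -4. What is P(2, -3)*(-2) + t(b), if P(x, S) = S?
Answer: 33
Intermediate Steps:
t(k) = -5 + 2*k² (t(k) = (k² + k²) - 5 = 2*k² - 5 = -5 + 2*k²)
P(2, -3)*(-2) + t(b) = -3*(-2) + (-5 + 2*(-4)²) = 6 + (-5 + 2*16) = 6 + (-5 + 32) = 6 + 27 = 33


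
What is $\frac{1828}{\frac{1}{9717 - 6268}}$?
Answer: $6304772$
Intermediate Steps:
$\frac{1828}{\frac{1}{9717 - 6268}} = \frac{1828}{\frac{1}{3449}} = 1828 \frac{1}{\frac{1}{3449}} = 1828 \cdot 3449 = 6304772$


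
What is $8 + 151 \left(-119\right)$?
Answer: $-17961$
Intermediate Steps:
$8 + 151 \left(-119\right) = 8 - 17969 = -17961$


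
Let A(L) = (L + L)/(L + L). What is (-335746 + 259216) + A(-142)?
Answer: -76529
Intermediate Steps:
A(L) = 1 (A(L) = (2*L)/((2*L)) = (2*L)*(1/(2*L)) = 1)
(-335746 + 259216) + A(-142) = (-335746 + 259216) + 1 = -76530 + 1 = -76529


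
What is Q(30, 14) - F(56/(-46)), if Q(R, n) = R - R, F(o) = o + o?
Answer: 56/23 ≈ 2.4348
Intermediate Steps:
F(o) = 2*o
Q(R, n) = 0
Q(30, 14) - F(56/(-46)) = 0 - 2*56/(-46) = 0 - 2*56*(-1/46) = 0 - 2*(-28)/23 = 0 - 1*(-56/23) = 0 + 56/23 = 56/23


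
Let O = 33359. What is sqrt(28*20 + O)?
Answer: sqrt(33919) ≈ 184.17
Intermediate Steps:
sqrt(28*20 + O) = sqrt(28*20 + 33359) = sqrt(560 + 33359) = sqrt(33919)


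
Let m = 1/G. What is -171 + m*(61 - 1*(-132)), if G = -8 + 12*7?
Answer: -12803/76 ≈ -168.46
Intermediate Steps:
G = 76 (G = -8 + 84 = 76)
m = 1/76 ≈ 0.013158
-171 + m*(61 - 1*(-132)) = -171 + (61 - 1*(-132))/76 = -171 + (61 + 132)/76 = -171 + (1/76)*193 = -171 + 193/76 = -12803/76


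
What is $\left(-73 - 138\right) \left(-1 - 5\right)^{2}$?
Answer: $-7596$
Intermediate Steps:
$\left(-73 - 138\right) \left(-1 - 5\right)^{2} = - 211 \left(-6\right)^{2} = \left(-211\right) 36 = -7596$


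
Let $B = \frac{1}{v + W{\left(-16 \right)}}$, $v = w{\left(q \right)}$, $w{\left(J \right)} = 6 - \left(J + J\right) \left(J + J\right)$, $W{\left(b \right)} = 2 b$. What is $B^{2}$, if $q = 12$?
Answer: $\frac{1}{362404} \approx 2.7594 \cdot 10^{-6}$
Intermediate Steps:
$w{\left(J \right)} = 6 - 4 J^{2}$ ($w{\left(J \right)} = 6 - 2 J 2 J = 6 - 4 J^{2}$)
$v = -570$ ($v = 6 - 4 \cdot 12^{2} = 6 - 576 = -570$)
$B = - \frac{1}{602}$ ($B = \frac{1}{-570 + 2 \left(-16\right)} = \frac{1}{-570 - 32} = \frac{1}{-602} = - \frac{1}{602} \approx -0.0016611$)
$B^{2} = \left(- \frac{1}{602}\right)^{2} = \frac{1}{362404}$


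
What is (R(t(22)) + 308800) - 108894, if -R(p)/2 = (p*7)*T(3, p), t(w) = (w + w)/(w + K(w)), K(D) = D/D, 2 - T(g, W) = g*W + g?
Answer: 105845754/529 ≈ 2.0009e+5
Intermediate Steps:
T(g, W) = 2 - g - W*g (T(g, W) = 2 - (g*W + g) = 2 - (W*g + g) = 2 - (g + W*g) = 2 + (-g - W*g) = 2 - g - W*g)
K(D) = 1
t(w) = 2*w/(1 + w) (t(w) = (w + w)/(w + 1) = (2*w)/(1 + w) = 2*w/(1 + w))
R(p) = -14*p*(-1 - 3*p) (R(p) = -2*p*7*(2 - 1*3 - 1*p*3) = -2*7*p*(2 - 3 - 3*p) = -2*7*p*(-1 - 3*p) = -14*p*(-1 - 3*p))
(R(t(22)) + 308800) - 108894 = (14*(2*22/(1 + 22))*(1 + 3*(2*22/(1 + 22))) + 308800) - 108894 = (14*(2*22/23)*(1 + 3*(2*22/23)) + 308800) - 108894 = (14*(2*22*(1/23))*(1 + 3*(2*22*(1/23))) + 308800) - 108894 = (14*(44/23)*(1 + 3*(44/23)) + 308800) - 108894 = (14*(44/23)*(1 + 132/23) + 308800) - 108894 = (14*(44/23)*(155/23) + 308800) - 108894 = (95480/529 + 308800) - 108894 = 163450680/529 - 108894 = 105845754/529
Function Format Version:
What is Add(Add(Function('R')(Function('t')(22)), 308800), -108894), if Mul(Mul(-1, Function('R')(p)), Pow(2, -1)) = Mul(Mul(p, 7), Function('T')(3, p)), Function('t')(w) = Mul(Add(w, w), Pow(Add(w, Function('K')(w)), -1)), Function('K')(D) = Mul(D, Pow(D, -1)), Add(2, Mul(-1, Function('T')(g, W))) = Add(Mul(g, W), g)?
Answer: Rational(105845754, 529) ≈ 2.0009e+5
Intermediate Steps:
Function('T')(g, W) = Add(2, Mul(-1, g), Mul(-1, W, g)) (Function('T')(g, W) = Add(2, Mul(-1, Add(Mul(g, W), g))) = Add(2, Mul(-1, Add(Mul(W, g), g))) = Add(2, Mul(-1, Add(g, Mul(W, g)))) = Add(2, Add(Mul(-1, g), Mul(-1, W, g))) = Add(2, Mul(-1, g), Mul(-1, W, g)))
Function('K')(D) = 1
Function('t')(w) = Mul(2, w, Pow(Add(1, w), -1)) (Function('t')(w) = Mul(Add(w, w), Pow(Add(w, 1), -1)) = Mul(Mul(2, w), Pow(Add(1, w), -1)) = Mul(2, w, Pow(Add(1, w), -1)))
Function('R')(p) = Mul(-14, p, Add(-1, Mul(-3, p))) (Function('R')(p) = Mul(-2, Mul(Mul(p, 7), Add(2, Mul(-1, 3), Mul(-1, p, 3)))) = Mul(-2, Mul(Mul(7, p), Add(2, -3, Mul(-3, p)))) = Mul(-2, Mul(Mul(7, p), Add(-1, Mul(-3, p)))) = Mul(-2, Mul(7, p, Add(-1, Mul(-3, p)))) = Mul(-14, p, Add(-1, Mul(-3, p))))
Add(Add(Function('R')(Function('t')(22)), 308800), -108894) = Add(Add(Mul(14, Mul(2, 22, Pow(Add(1, 22), -1)), Add(1, Mul(3, Mul(2, 22, Pow(Add(1, 22), -1))))), 308800), -108894) = Add(Add(Mul(14, Mul(2, 22, Pow(23, -1)), Add(1, Mul(3, Mul(2, 22, Pow(23, -1))))), 308800), -108894) = Add(Add(Mul(14, Mul(2, 22, Rational(1, 23)), Add(1, Mul(3, Mul(2, 22, Rational(1, 23))))), 308800), -108894) = Add(Add(Mul(14, Rational(44, 23), Add(1, Mul(3, Rational(44, 23)))), 308800), -108894) = Add(Add(Mul(14, Rational(44, 23), Add(1, Rational(132, 23))), 308800), -108894) = Add(Add(Mul(14, Rational(44, 23), Rational(155, 23)), 308800), -108894) = Add(Add(Rational(95480, 529), 308800), -108894) = Add(Rational(163450680, 529), -108894) = Rational(105845754, 529)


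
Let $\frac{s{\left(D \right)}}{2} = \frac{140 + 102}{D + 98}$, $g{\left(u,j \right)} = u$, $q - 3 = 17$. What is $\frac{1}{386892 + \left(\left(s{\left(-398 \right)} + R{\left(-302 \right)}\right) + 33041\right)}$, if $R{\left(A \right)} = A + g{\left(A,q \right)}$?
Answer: $\frac{75}{31449554} \approx 2.3848 \cdot 10^{-6}$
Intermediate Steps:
$q = 20$ ($q = 3 + 17 = 20$)
$s{\left(D \right)} = \frac{484}{98 + D}$ ($s{\left(D \right)} = 2 \frac{140 + 102}{D + 98} = 2 \frac{242}{98 + D} = \frac{484}{98 + D}$)
$R{\left(A \right)} = 2 A$ ($R{\left(A \right)} = A + A = 2 A$)
$\frac{1}{386892 + \left(\left(s{\left(-398 \right)} + R{\left(-302 \right)}\right) + 33041\right)} = \frac{1}{386892 + \left(\left(\frac{484}{98 - 398} + 2 \left(-302\right)\right) + 33041\right)} = \frac{1}{386892 + \left(\left(\frac{484}{-300} - 604\right) + 33041\right)} = \frac{1}{386892 + \left(\left(484 \left(- \frac{1}{300}\right) - 604\right) + 33041\right)} = \frac{1}{386892 + \left(\left(- \frac{121}{75} - 604\right) + 33041\right)} = \frac{1}{386892 + \left(- \frac{45421}{75} + 33041\right)} = \frac{1}{386892 + \frac{2432654}{75}} = \frac{1}{\frac{31449554}{75}} = \frac{75}{31449554}$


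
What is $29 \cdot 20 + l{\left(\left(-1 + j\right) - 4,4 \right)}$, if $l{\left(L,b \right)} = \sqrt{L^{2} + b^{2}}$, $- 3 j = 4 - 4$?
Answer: $580 + \sqrt{41} \approx 586.4$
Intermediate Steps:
$j = 0$ ($j = - \frac{4 - 4}{3} = \left(- \frac{1}{3}\right) 0 = 0$)
$29 \cdot 20 + l{\left(\left(-1 + j\right) - 4,4 \right)} = 29 \cdot 20 + \sqrt{\left(\left(-1 + 0\right) - 4\right)^{2} + 4^{2}} = 580 + \sqrt{\left(-1 - 4\right)^{2} + 16} = 580 + \sqrt{\left(-5\right)^{2} + 16} = 580 + \sqrt{25 + 16} = 580 + \sqrt{41}$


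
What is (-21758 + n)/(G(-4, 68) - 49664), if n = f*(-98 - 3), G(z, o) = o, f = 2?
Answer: 1830/4133 ≈ 0.44278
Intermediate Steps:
n = -202 (n = 2*(-98 - 3) = 2*(-101) = -202)
(-21758 + n)/(G(-4, 68) - 49664) = (-21758 - 202)/(68 - 49664) = -21960/(-49596) = -21960*(-1/49596) = 1830/4133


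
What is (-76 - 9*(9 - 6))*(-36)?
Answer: 3708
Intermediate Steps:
(-76 - 9*(9 - 6))*(-36) = (-76 - 9*3)*(-36) = (-76 - 27)*(-36) = -103*(-36) = 3708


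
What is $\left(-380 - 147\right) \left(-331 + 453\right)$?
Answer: $-64294$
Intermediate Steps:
$\left(-380 - 147\right) \left(-331 + 453\right) = \left(-527\right) 122 = -64294$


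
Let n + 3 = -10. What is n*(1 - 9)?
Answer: 104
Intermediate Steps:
n = -13 (n = -3 - 10 = -13)
n*(1 - 9) = -13*(1 - 9) = -13*(-8) = 104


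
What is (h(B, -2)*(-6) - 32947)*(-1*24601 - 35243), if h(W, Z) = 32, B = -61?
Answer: 1983170316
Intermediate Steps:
(h(B, -2)*(-6) - 32947)*(-1*24601 - 35243) = (32*(-6) - 32947)*(-1*24601 - 35243) = (-192 - 32947)*(-24601 - 35243) = -33139*(-59844) = 1983170316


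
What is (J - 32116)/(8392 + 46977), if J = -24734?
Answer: -56850/55369 ≈ -1.0267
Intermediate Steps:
(J - 32116)/(8392 + 46977) = (-24734 - 32116)/(8392 + 46977) = -56850/55369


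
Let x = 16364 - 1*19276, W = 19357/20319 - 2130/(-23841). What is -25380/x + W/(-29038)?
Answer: 381423528927641/43763195004984 ≈ 8.7156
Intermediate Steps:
W = 4314271/4140387 (W = 19357*(1/20319) - 2130*(-1/23841) = 1489/1563 + 710/7947 = 4314271/4140387 ≈ 1.0420)
x = -2912 (x = 16364 - 19276 = -2912)
-25380/x + W/(-29038) = -25380/(-2912) + (4314271/4140387)/(-29038) = -25380*(-1/2912) + (4314271/4140387)*(-1/29038) = 6345/728 - 4314271/120228557706 = 381423528927641/43763195004984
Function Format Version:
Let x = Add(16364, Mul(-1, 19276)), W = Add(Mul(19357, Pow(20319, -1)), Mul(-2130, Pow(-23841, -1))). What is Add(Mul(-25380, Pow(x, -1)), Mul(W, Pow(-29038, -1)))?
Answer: Rational(381423528927641, 43763195004984) ≈ 8.7156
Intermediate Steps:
W = Rational(4314271, 4140387) (W = Add(Mul(19357, Rational(1, 20319)), Mul(-2130, Rational(-1, 23841))) = Add(Rational(1489, 1563), Rational(710, 7947)) = Rational(4314271, 4140387) ≈ 1.0420)
x = -2912 (x = Add(16364, -19276) = -2912)
Add(Mul(-25380, Pow(x, -1)), Mul(W, Pow(-29038, -1))) = Add(Mul(-25380, Pow(-2912, -1)), Mul(Rational(4314271, 4140387), Pow(-29038, -1))) = Add(Mul(-25380, Rational(-1, 2912)), Mul(Rational(4314271, 4140387), Rational(-1, 29038))) = Add(Rational(6345, 728), Rational(-4314271, 120228557706)) = Rational(381423528927641, 43763195004984)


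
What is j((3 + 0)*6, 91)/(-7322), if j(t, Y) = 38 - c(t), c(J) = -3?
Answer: -41/7322 ≈ -0.0055996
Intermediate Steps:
j(t, Y) = 41 (j(t, Y) = 38 - 1*(-3) = 38 + 3 = 41)
j((3 + 0)*6, 91)/(-7322) = 41/(-7322) = 41*(-1/7322) = -41/7322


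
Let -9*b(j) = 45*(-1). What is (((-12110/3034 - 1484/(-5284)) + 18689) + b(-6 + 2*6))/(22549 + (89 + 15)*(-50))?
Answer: 37454536310/34766649993 ≈ 1.0773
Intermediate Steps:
b(j) = 5 (b(j) = -5*(-1) = -⅑*(-45) = 5)
(((-12110/3034 - 1484/(-5284)) + 18689) + b(-6 + 2*6))/(22549 + (89 + 15)*(-50)) = (((-12110/3034 - 1484/(-5284)) + 18689) + 5)/(22549 + (89 + 15)*(-50)) = (((-12110*1/3034 - 1484*(-1/5284)) + 18689) + 5)/(22549 + 104*(-50)) = (((-6055/1517 + 371/1321) + 18689) + 5)/(22549 - 5200) = ((-7435848/2003957 + 18689) + 5)/17349 = (37444516525/2003957 + 5)*(1/17349) = (37454536310/2003957)*(1/17349) = 37454536310/34766649993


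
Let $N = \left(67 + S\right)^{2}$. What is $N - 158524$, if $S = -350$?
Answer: $-78435$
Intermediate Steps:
$N = 80089$ ($N = \left(67 - 350\right)^{2} = \left(-283\right)^{2} = 80089$)
$N - 158524 = 80089 - 158524 = -78435$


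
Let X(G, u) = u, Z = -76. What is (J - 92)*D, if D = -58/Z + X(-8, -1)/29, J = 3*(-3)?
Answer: -81103/1102 ≈ -73.596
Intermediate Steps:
J = -9
D = 803/1102 (D = -58/(-76) - 1/29 = -58*(-1/76) - 1*1/29 = 29/38 - 1/29 = 803/1102 ≈ 0.72867)
(J - 92)*D = (-9 - 92)*(803/1102) = -101*803/1102 = -81103/1102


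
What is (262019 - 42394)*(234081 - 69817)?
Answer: 36076481000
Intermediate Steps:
(262019 - 42394)*(234081 - 69817) = 219625*164264 = 36076481000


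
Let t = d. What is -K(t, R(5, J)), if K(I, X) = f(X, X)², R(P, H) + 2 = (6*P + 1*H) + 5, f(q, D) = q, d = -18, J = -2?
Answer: -961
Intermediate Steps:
t = -18
R(P, H) = 3 + H + 6*P (R(P, H) = -2 + ((6*P + 1*H) + 5) = -2 + ((6*P + H) + 5) = -2 + ((H + 6*P) + 5) = -2 + (5 + H + 6*P) = 3 + H + 6*P)
K(I, X) = X²
-K(t, R(5, J)) = -(3 - 2 + 6*5)² = -(3 - 2 + 30)² = -1*31² = -1*961 = -961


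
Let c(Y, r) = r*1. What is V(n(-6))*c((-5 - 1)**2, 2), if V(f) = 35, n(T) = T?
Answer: 70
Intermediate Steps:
c(Y, r) = r
V(n(-6))*c((-5 - 1)**2, 2) = 35*2 = 70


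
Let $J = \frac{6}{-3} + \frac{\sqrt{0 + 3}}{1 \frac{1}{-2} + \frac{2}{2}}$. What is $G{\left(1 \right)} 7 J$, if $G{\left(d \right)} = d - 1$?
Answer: $0$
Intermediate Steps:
$G{\left(d \right)} = -1 + d$
$J = -2 + 2 \sqrt{3}$ ($J = 6 \left(- \frac{1}{3}\right) + \frac{\sqrt{3}}{1 \left(- \frac{1}{2}\right) + 2 \cdot \frac{1}{2}} = -2 + \frac{\sqrt{3}}{- \frac{1}{2} + 1} = -2 + \sqrt{3} \frac{1}{\frac{1}{2}} = -2 + \sqrt{3} \cdot 2 = -2 + 2 \sqrt{3} \approx 1.4641$)
$G{\left(1 \right)} 7 J = \left(-1 + 1\right) 7 \left(-2 + 2 \sqrt{3}\right) = 0 \cdot 7 \left(-2 + 2 \sqrt{3}\right) = 0 \left(-2 + 2 \sqrt{3}\right) = 0$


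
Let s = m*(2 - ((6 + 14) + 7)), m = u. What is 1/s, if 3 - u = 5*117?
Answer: 1/14550 ≈ 6.8729e-5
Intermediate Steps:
u = -582 (u = 3 - 5*117 = 3 - 1*585 = 3 - 585 = -582)
m = -582
s = 14550 (s = -582*(2 - ((6 + 14) + 7)) = -582*(2 - (20 + 7)) = -582*(2 - 1*27) = -582*(2 - 27) = -582*(-25) = 14550)
1/s = 1/14550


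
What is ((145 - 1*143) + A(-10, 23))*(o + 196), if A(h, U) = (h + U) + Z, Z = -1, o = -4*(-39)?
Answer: 4928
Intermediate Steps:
o = 156
A(h, U) = -1 + U + h (A(h, U) = (h + U) - 1 = (U + h) - 1 = -1 + U + h)
((145 - 1*143) + A(-10, 23))*(o + 196) = ((145 - 1*143) + (-1 + 23 - 10))*(156 + 196) = ((145 - 143) + 12)*352 = (2 + 12)*352 = 14*352 = 4928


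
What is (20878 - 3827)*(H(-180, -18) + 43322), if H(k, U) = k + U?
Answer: 735307324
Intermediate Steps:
H(k, U) = U + k
(20878 - 3827)*(H(-180, -18) + 43322) = (20878 - 3827)*((-18 - 180) + 43322) = 17051*(-198 + 43322) = 17051*43124 = 735307324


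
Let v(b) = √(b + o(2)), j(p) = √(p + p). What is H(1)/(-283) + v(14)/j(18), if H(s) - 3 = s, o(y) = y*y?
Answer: -4/283 + √2/2 ≈ 0.69297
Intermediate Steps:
j(p) = √2*√p (j(p) = √(2*p) = √2*√p)
o(y) = y²
H(s) = 3 + s
v(b) = √(4 + b) (v(b) = √(b + 2²) = √(b + 4) = √(4 + b))
H(1)/(-283) + v(14)/j(18) = (3 + 1)/(-283) + √(4 + 14)/((√2*√18)) = 4*(-1/283) + √18/((√2*(3*√2))) = -4/283 + (3*√2)/6 = -4/283 + (3*√2)*(⅙) = -4/283 + √2/2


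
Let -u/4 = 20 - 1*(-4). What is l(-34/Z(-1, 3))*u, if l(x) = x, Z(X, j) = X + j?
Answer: 1632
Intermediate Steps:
u = -96 (u = -4*(20 - 1*(-4)) = -4*(20 + 4) = -4*24 = -96)
l(-34/Z(-1, 3))*u = -34/(-1 + 3)*(-96) = -34/2*(-96) = -34*½*(-96) = -17*(-96) = 1632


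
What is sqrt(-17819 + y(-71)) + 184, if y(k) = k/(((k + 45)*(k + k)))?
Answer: 184 + I*sqrt(12045657)/26 ≈ 184.0 + 133.49*I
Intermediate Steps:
y(k) = 1/(2*(45 + k)) (y(k) = k/(((45 + k)*(2*k))) = k/((2*k*(45 + k))) = k*(1/(2*k*(45 + k))) = 1/(2*(45 + k)))
sqrt(-17819 + y(-71)) + 184 = sqrt(-17819 + 1/(2*(45 - 71))) + 184 = sqrt(-17819 + (1/2)/(-26)) + 184 = sqrt(-17819 + (1/2)*(-1/26)) + 184 = sqrt(-17819 - 1/52) + 184 = sqrt(-926589/52) + 184 = I*sqrt(12045657)/26 + 184 = 184 + I*sqrt(12045657)/26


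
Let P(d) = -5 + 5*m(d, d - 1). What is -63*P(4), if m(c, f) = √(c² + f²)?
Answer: -1260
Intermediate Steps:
P(d) = -5 + 5*√(d² + (-1 + d)²) (P(d) = -5 + 5*√(d² + (d - 1)²) = -5 + 5*√(d² + (-1 + d)²))
-63*P(4) = -63*(-5 + 5*√(4² + (-1 + 4)²)) = -63*(-5 + 5*√(16 + 3²)) = -63*(-5 + 5*√(16 + 9)) = -63*(-5 + 5*√25) = -63*(-5 + 5*5) = -63*(-5 + 25) = -63*20 = -1260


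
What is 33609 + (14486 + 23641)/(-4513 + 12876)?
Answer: 281110194/8363 ≈ 33614.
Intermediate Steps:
33609 + (14486 + 23641)/(-4513 + 12876) = 33609 + 38127/8363 = 281110194/8363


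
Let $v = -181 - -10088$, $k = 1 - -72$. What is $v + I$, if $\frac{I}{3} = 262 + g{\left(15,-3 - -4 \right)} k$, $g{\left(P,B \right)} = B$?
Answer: $10912$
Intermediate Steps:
$k = 73$ ($k = 1 + 72 = 73$)
$v = 9907$ ($v = -181 + 10088 = 9907$)
$I = 1005$ ($I = 3 \left(262 + \left(-3 - -4\right) 73\right) = 3 \left(262 + \left(-3 + 4\right) 73\right) = 3 \left(262 + 1 \cdot 73\right) = 3 \left(262 + 73\right) = 3 \cdot 335 = 1005$)
$v + I = 9907 + 1005 = 10912$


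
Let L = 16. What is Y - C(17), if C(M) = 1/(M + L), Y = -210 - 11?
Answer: -7294/33 ≈ -221.03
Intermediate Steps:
Y = -221
C(M) = 1/(16 + M) (C(M) = 1/(M + 16) = 1/(16 + M))
Y - C(17) = -221 - 1/(16 + 17) = -221 - 1/33 = -7294/33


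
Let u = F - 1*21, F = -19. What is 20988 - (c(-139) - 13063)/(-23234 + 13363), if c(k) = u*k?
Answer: 207165045/9871 ≈ 20987.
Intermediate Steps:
u = -40 (u = -19 - 1*21 = -19 - 21 = -40)
c(k) = -40*k
20988 - (c(-139) - 13063)/(-23234 + 13363) = 20988 - (-40*(-139) - 13063)/(-23234 + 13363) = 20988 - (5560 - 13063)/(-9871) = 20988 - (-7503)*(-1)/9871 = 20988 - 1*7503/9871 = 20988 - 7503/9871 = 207165045/9871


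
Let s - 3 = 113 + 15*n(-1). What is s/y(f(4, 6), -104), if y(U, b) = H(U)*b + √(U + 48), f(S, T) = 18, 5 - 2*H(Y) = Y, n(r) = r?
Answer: 34138/228455 - 101*√66/456910 ≈ 0.14763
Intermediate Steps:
H(Y) = 5/2 - Y/2
y(U, b) = √(48 + U) + b*(5/2 - U/2) (y(U, b) = (5/2 - U/2)*b + √(U + 48) = b*(5/2 - U/2) + √(48 + U) = √(48 + U) + b*(5/2 - U/2))
s = 101 (s = 3 + (113 + 15*(-1)) = 3 + (113 - 15) = 3 + 98 = 101)
s/y(f(4, 6), -104) = 101/(√(48 + 18) - ½*(-104)*(-5 + 18)) = 101/(√66 - ½*(-104)*13) = 101/(√66 + 676) = 101/(676 + √66)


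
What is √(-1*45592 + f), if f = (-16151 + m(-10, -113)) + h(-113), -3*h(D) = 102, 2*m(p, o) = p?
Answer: I*√61782 ≈ 248.56*I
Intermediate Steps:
m(p, o) = p/2
h(D) = -34 (h(D) = -⅓*102 = -34)
f = -16190 (f = (-16151 + (½)*(-10)) - 34 = (-16151 - 5) - 34 = -16156 - 34 = -16190)
√(-1*45592 + f) = √(-1*45592 - 16190) = √(-45592 - 16190) = √(-61782) = I*√61782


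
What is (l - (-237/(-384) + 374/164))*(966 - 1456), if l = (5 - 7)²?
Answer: -1417325/2624 ≈ -540.14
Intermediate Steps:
l = 4 (l = (-2)² = 4)
(l - (-237/(-384) + 374/164))*(966 - 1456) = (4 - (-237/(-384) + 374/164))*(966 - 1456) = (4 - (-237*(-1/384) + 374*(1/164)))*(-490) = (4 - (79/128 + 187/82))*(-490) = (4 - 1*15207/5248)*(-490) = (4 - 15207/5248)*(-490) = (5785/5248)*(-490) = -1417325/2624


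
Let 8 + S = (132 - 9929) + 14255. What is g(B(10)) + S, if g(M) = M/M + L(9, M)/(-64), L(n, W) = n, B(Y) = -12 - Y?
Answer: 284855/64 ≈ 4450.9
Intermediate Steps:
g(M) = 55/64 (g(M) = M/M + 9/(-64) = 1 + 9*(-1/64) = 1 - 9/64 = 55/64)
S = 4450 (S = -8 + ((132 - 9929) + 14255) = -8 + (-9797 + 14255) = -8 + 4458 = 4450)
g(B(10)) + S = 55/64 + 4450 = 284855/64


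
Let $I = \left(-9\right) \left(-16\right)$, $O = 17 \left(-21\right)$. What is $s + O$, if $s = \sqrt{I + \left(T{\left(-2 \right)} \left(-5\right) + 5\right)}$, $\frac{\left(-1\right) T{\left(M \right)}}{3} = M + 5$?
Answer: $-357 + \sqrt{194} \approx -343.07$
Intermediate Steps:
$O = -357$
$T{\left(M \right)} = -15 - 3 M$ ($T{\left(M \right)} = - 3 \left(M + 5\right) = - 3 \left(5 + M\right) = -15 - 3 M$)
$I = 144$
$s = \sqrt{194}$ ($s = \sqrt{144 + \left(\left(-15 - -6\right) \left(-5\right) + 5\right)} = \sqrt{144 + \left(\left(-15 + 6\right) \left(-5\right) + 5\right)} = \sqrt{144 + \left(\left(-9\right) \left(-5\right) + 5\right)} = \sqrt{144 + \left(45 + 5\right)} = \sqrt{144 + 50} = \sqrt{194} \approx 13.928$)
$s + O = \sqrt{194} - 357 = -357 + \sqrt{194}$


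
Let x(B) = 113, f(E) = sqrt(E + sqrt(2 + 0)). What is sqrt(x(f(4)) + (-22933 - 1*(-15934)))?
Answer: I*sqrt(6886) ≈ 82.982*I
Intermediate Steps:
f(E) = sqrt(E + sqrt(2))
sqrt(x(f(4)) + (-22933 - 1*(-15934))) = sqrt(113 + (-22933 - 1*(-15934))) = sqrt(113 + (-22933 + 15934)) = sqrt(113 - 6999) = sqrt(-6886) = I*sqrt(6886)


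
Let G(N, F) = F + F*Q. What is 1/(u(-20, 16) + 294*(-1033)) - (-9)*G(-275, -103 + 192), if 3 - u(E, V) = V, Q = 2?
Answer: 729827144/303715 ≈ 2403.0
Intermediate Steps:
u(E, V) = 3 - V
G(N, F) = 3*F (G(N, F) = F + F*2 = F + 2*F = 3*F)
1/(u(-20, 16) + 294*(-1033)) - (-9)*G(-275, -103 + 192) = 1/((3 - 1*16) + 294*(-1033)) - (-9)*3*(-103 + 192) = 1/((3 - 16) - 303702) - (-9)*3*89 = 1/(-13 - 303702) - (-9)*267 = 1/(-303715) - 1*(-2403) = -1/303715 + 2403 = 729827144/303715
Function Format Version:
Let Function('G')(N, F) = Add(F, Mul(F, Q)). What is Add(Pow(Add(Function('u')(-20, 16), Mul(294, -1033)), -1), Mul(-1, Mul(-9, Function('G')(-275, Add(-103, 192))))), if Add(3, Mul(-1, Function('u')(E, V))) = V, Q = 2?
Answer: Rational(729827144, 303715) ≈ 2403.0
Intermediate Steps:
Function('u')(E, V) = Add(3, Mul(-1, V))
Function('G')(N, F) = Mul(3, F) (Function('G')(N, F) = Add(F, Mul(F, 2)) = Add(F, Mul(2, F)) = Mul(3, F))
Add(Pow(Add(Function('u')(-20, 16), Mul(294, -1033)), -1), Mul(-1, Mul(-9, Function('G')(-275, Add(-103, 192))))) = Add(Pow(Add(Add(3, Mul(-1, 16)), Mul(294, -1033)), -1), Mul(-1, Mul(-9, Mul(3, Add(-103, 192))))) = Add(Pow(Add(Add(3, -16), -303702), -1), Mul(-1, Mul(-9, Mul(3, 89)))) = Add(Pow(Add(-13, -303702), -1), Mul(-1, Mul(-9, 267))) = Add(Pow(-303715, -1), Mul(-1, -2403)) = Add(Rational(-1, 303715), 2403) = Rational(729827144, 303715)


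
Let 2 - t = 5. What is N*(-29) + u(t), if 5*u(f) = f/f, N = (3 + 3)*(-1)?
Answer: 871/5 ≈ 174.20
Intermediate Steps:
t = -3 (t = 2 - 1*5 = 2 - 5 = -3)
N = -6 (N = 6*(-1) = -6)
u(f) = ⅕ (u(f) = (f/f)/5 = (⅕)*1 = ⅕)
N*(-29) + u(t) = -6*(-29) + ⅕ = 174 + ⅕ = 871/5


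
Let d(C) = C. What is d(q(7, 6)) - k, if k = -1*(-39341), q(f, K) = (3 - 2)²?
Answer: -39340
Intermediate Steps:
q(f, K) = 1 (q(f, K) = 1² = 1)
k = 39341
d(q(7, 6)) - k = 1 - 1*39341 = 1 - 39341 = -39340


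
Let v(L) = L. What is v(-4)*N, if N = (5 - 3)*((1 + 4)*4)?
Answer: -160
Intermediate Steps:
N = 40 (N = 2*(5*4) = 2*20 = 40)
v(-4)*N = -4*40 = -160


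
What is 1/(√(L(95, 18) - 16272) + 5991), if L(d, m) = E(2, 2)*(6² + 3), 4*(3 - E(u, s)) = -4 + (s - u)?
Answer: 1997/11969399 - 2*I*√4029/35908197 ≈ 0.00016684 - 3.5354e-6*I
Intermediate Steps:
E(u, s) = 4 - s/4 + u/4 (E(u, s) = 3 - (-4 + (s - u))/4 = 3 - (-4 + s - u)/4 = 3 + (1 - s/4 + u/4) = 4 - s/4 + u/4)
L(d, m) = 156 (L(d, m) = (4 - ¼*2 + (¼)*2)*(6² + 3) = (4 - ½ + ½)*(36 + 3) = 4*39 = 156)
1/(√(L(95, 18) - 16272) + 5991) = 1/(√(156 - 16272) + 5991) = 1/(√(-16116) + 5991) = 1/(2*I*√4029 + 5991) = 1/(5991 + 2*I*√4029)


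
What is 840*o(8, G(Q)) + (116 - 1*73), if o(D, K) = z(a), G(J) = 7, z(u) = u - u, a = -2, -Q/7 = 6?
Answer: 43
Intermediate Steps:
Q = -42 (Q = -7*6 = -42)
z(u) = 0
o(D, K) = 0
840*o(8, G(Q)) + (116 - 1*73) = 840*0 + (116 - 1*73) = 0 + (116 - 73) = 0 + 43 = 43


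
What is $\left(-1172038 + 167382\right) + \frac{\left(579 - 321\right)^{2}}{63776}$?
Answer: $- \frac{16018218623}{15944} \approx -1.0047 \cdot 10^{6}$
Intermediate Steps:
$\left(-1172038 + 167382\right) + \frac{\left(579 - 321\right)^{2}}{63776} = -1004656 + 258^{2} \cdot \frac{1}{63776} = -1004656 + 66564 \cdot \frac{1}{63776} = -1004656 + \frac{16641}{15944} = - \frac{16018218623}{15944}$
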